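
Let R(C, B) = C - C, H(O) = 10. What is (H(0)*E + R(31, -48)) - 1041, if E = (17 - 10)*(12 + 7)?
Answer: 289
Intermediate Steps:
E = 133 (E = 7*19 = 133)
R(C, B) = 0
(H(0)*E + R(31, -48)) - 1041 = (10*133 + 0) - 1041 = (1330 + 0) - 1041 = 1330 - 1041 = 289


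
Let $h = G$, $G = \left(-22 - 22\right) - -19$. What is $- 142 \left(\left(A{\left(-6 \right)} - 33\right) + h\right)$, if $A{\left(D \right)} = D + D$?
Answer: $9940$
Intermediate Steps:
$A{\left(D \right)} = 2 D$
$G = -25$ ($G = \left(-22 - 22\right) + 19 = -44 + 19 = -25$)
$h = -25$
$- 142 \left(\left(A{\left(-6 \right)} - 33\right) + h\right) = - 142 \left(\left(2 \left(-6\right) - 33\right) - 25\right) = - 142 \left(\left(-12 - 33\right) - 25\right) = - 142 \left(-45 - 25\right) = \left(-142\right) \left(-70\right) = 9940$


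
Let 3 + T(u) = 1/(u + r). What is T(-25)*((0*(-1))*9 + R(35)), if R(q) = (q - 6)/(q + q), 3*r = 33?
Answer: -1247/980 ≈ -1.2724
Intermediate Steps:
r = 11 (r = (⅓)*33 = 11)
T(u) = -3 + 1/(11 + u) (T(u) = -3 + 1/(u + 11) = -3 + 1/(11 + u))
R(q) = (-6 + q)/(2*q) (R(q) = (-6 + q)/((2*q)) = (-6 + q)*(1/(2*q)) = (-6 + q)/(2*q))
T(-25)*((0*(-1))*9 + R(35)) = ((-32 - 3*(-25))/(11 - 25))*((0*(-1))*9 + (½)*(-6 + 35)/35) = ((-32 + 75)/(-14))*(0*9 + (½)*(1/35)*29) = (-1/14*43)*(0 + 29/70) = -43/14*29/70 = -1247/980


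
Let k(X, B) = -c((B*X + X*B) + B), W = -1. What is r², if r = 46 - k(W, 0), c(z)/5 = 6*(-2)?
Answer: 196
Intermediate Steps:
c(z) = -60 (c(z) = 5*(6*(-2)) = 5*(-12) = -60)
k(X, B) = 60 (k(X, B) = -1*(-60) = 60)
r = -14 (r = 46 - 1*60 = 46 - 60 = -14)
r² = (-14)² = 196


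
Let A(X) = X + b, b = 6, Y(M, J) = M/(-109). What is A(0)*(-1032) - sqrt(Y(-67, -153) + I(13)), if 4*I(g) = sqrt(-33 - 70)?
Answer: -6192 - sqrt(29212 + 11881*I*sqrt(103))/218 ≈ -6193.3 - 0.99898*I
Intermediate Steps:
Y(M, J) = -M/109 (Y(M, J) = M*(-1/109) = -M/109)
A(X) = 6 + X (A(X) = X + 6 = 6 + X)
I(g) = I*sqrt(103)/4 (I(g) = sqrt(-33 - 70)/4 = sqrt(-103)/4 = (I*sqrt(103))/4 = I*sqrt(103)/4)
A(0)*(-1032) - sqrt(Y(-67, -153) + I(13)) = (6 + 0)*(-1032) - sqrt(-1/109*(-67) + I*sqrt(103)/4) = 6*(-1032) - sqrt(67/109 + I*sqrt(103)/4) = -6192 - sqrt(67/109 + I*sqrt(103)/4)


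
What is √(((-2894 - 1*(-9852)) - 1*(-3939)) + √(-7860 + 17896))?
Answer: √(10897 + 2*√2509) ≈ 104.87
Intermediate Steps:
√(((-2894 - 1*(-9852)) - 1*(-3939)) + √(-7860 + 17896)) = √(((-2894 + 9852) + 3939) + √10036) = √((6958 + 3939) + 2*√2509) = √(10897 + 2*√2509)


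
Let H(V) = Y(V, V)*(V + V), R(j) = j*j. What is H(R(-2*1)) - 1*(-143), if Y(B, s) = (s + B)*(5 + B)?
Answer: 719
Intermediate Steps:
Y(B, s) = (5 + B)*(B + s) (Y(B, s) = (B + s)*(5 + B) = (5 + B)*(B + s))
R(j) = j²
H(V) = 2*V*(2*V² + 10*V) (H(V) = (V² + 5*V + 5*V + V*V)*(V + V) = (V² + 5*V + 5*V + V²)*(2*V) = (2*V² + 10*V)*(2*V) = 2*V*(2*V² + 10*V))
H(R(-2*1)) - 1*(-143) = 4*((-2*1)²)²*(5 + (-2*1)²) - 1*(-143) = 4*((-2)²)²*(5 + (-2)²) + 143 = 4*4²*(5 + 4) + 143 = 4*16*9 + 143 = 576 + 143 = 719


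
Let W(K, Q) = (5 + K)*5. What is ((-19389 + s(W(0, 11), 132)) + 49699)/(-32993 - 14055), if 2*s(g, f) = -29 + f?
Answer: -60723/94096 ≈ -0.64533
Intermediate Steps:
W(K, Q) = 25 + 5*K
s(g, f) = -29/2 + f/2 (s(g, f) = (-29 + f)/2 = -29/2 + f/2)
((-19389 + s(W(0, 11), 132)) + 49699)/(-32993 - 14055) = ((-19389 + (-29/2 + (1/2)*132)) + 49699)/(-32993 - 14055) = ((-19389 + (-29/2 + 66)) + 49699)/(-47048) = ((-19389 + 103/2) + 49699)*(-1/47048) = (-38675/2 + 49699)*(-1/47048) = (60723/2)*(-1/47048) = -60723/94096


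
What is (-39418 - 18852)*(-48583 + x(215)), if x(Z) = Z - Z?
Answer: 2830931410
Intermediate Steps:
x(Z) = 0
(-39418 - 18852)*(-48583 + x(215)) = (-39418 - 18852)*(-48583 + 0) = -58270*(-48583) = 2830931410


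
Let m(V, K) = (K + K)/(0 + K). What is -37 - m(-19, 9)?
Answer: -39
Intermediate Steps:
m(V, K) = 2 (m(V, K) = (2*K)/K = 2)
-37 - m(-19, 9) = -37 - 1*2 = -37 - 2 = -39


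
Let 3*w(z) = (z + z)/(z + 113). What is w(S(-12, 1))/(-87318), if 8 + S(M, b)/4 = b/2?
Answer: 10/3623697 ≈ 2.7596e-6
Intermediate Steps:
S(M, b) = -32 + 2*b (S(M, b) = -32 + 4*(b/2) = -32 + 2*b)
w(z) = 2*z/(3*(113 + z)) (w(z) = ((z + z)/(z + 113))/3 = ((2*z)/(113 + z))/3 = (2*z/(113 + z))/3 = 2*z/(3*(113 + z)))
w(S(-12, 1))/(-87318) = (2*(-32 + 2*1)/(3*(113 + (-32 + 2*1))))/(-87318) = (2*(-32 + 2)/(3*(113 + (-32 + 2))))*(-1/87318) = ((⅔)*(-30)/(113 - 30))*(-1/87318) = ((⅔)*(-30)/83)*(-1/87318) = ((⅔)*(-30)*(1/83))*(-1/87318) = -20/83*(-1/87318) = 10/3623697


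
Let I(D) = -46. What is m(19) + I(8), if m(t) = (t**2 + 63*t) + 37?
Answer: 1549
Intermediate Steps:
m(t) = 37 + t**2 + 63*t
m(19) + I(8) = (37 + 19**2 + 63*19) - 46 = (37 + 361 + 1197) - 46 = 1595 - 46 = 1549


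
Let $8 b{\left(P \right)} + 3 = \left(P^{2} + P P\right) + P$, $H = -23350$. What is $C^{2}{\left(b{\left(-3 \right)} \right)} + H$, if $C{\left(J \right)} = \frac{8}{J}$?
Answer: $- \frac{209894}{9} \approx -23322.0$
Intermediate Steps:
$b{\left(P \right)} = - \frac{3}{8} + \frac{P^{2}}{4} + \frac{P}{8}$ ($b{\left(P \right)} = - \frac{3}{8} + \frac{\left(P^{2} + P P\right) + P}{8} = - \frac{3}{8} + \frac{\left(P^{2} + P^{2}\right) + P}{8} = - \frac{3}{8} + \frac{2 P^{2} + P}{8} = - \frac{3}{8} + \frac{P + 2 P^{2}}{8} = - \frac{3}{8} + \left(\frac{P^{2}}{4} + \frac{P}{8}\right) = - \frac{3}{8} + \frac{P^{2}}{4} + \frac{P}{8}$)
$C^{2}{\left(b{\left(-3 \right)} \right)} + H = \left(\frac{8}{- \frac{3}{8} + \frac{\left(-3\right)^{2}}{4} + \frac{1}{8} \left(-3\right)}\right)^{2} - 23350 = \left(\frac{8}{- \frac{3}{8} + \frac{1}{4} \cdot 9 - \frac{3}{8}}\right)^{2} - 23350 = \left(\frac{8}{- \frac{3}{8} + \frac{9}{4} - \frac{3}{8}}\right)^{2} - 23350 = \left(\frac{8}{\frac{3}{2}}\right)^{2} - 23350 = \left(8 \cdot \frac{2}{3}\right)^{2} - 23350 = \left(\frac{16}{3}\right)^{2} - 23350 = \frac{256}{9} - 23350 = - \frac{209894}{9}$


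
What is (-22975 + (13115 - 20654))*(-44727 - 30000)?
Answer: 2280219678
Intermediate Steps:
(-22975 + (13115 - 20654))*(-44727 - 30000) = (-22975 - 7539)*(-74727) = -30514*(-74727) = 2280219678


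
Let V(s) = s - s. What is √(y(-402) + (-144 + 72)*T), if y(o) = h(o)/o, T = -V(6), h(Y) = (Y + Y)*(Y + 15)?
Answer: 3*I*√86 ≈ 27.821*I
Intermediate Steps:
V(s) = 0
h(Y) = 2*Y*(15 + Y) (h(Y) = (2*Y)*(15 + Y) = 2*Y*(15 + Y))
T = 0 (T = -1*0 = 0)
y(o) = 30 + 2*o (y(o) = (2*o*(15 + o))/o = 30 + 2*o)
√(y(-402) + (-144 + 72)*T) = √((30 + 2*(-402)) + (-144 + 72)*0) = √((30 - 804) - 72*0) = √(-774 + 0) = √(-774) = 3*I*√86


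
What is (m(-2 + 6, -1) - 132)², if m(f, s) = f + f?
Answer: 15376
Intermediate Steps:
m(f, s) = 2*f
(m(-2 + 6, -1) - 132)² = (2*(-2 + 6) - 132)² = (2*4 - 132)² = (8 - 132)² = (-124)² = 15376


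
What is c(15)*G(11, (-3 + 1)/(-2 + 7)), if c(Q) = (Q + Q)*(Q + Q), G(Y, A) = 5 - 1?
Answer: 3600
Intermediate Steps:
G(Y, A) = 4
c(Q) = 4*Q² (c(Q) = (2*Q)*(2*Q) = 4*Q²)
c(15)*G(11, (-3 + 1)/(-2 + 7)) = (4*15²)*4 = (4*225)*4 = 900*4 = 3600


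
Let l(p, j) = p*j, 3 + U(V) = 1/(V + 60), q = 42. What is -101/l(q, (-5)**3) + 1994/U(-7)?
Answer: -277407271/414750 ≈ -668.85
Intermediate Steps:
U(V) = -3 + 1/(60 + V) (U(V) = -3 + 1/(V + 60) = -3 + 1/(60 + V))
l(p, j) = j*p
-101/l(q, (-5)**3) + 1994/U(-7) = -101/((-5)**3*42) + 1994/(((-179 - 3*(-7))/(60 - 7))) = -101/((-125*42)) + 1994/(((-179 + 21)/53)) = -101/(-5250) + 1994/(((1/53)*(-158))) = -101*(-1/5250) + 1994/(-158/53) = 101/5250 + 1994*(-53/158) = 101/5250 - 52841/79 = -277407271/414750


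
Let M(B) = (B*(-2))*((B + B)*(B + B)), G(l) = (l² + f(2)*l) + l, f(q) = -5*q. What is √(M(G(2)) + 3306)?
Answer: √25258 ≈ 158.93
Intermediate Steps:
G(l) = l² - 9*l (G(l) = (l² + (-5*2)*l) + l = (l² - 10*l) + l = l² - 9*l)
M(B) = -8*B³ (M(B) = (-2*B)*((2*B)*(2*B)) = (-2*B)*(4*B²) = -8*B³)
√(M(G(2)) + 3306) = √(-8*8*(-9 + 2)³ + 3306) = √(-8*(2*(-7))³ + 3306) = √(-8*(-14)³ + 3306) = √(-8*(-2744) + 3306) = √(21952 + 3306) = √25258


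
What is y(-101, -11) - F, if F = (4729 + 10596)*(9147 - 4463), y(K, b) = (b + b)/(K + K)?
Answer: -7250012289/101 ≈ -7.1782e+7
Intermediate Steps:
y(K, b) = b/K (y(K, b) = (2*b)/((2*K)) = (2*b)*(1/(2*K)) = b/K)
F = 71782300 (F = 15325*4684 = 71782300)
y(-101, -11) - F = -11/(-101) - 1*71782300 = -11*(-1/101) - 71782300 = 11/101 - 71782300 = -7250012289/101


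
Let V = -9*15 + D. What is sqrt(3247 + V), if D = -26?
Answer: sqrt(3086) ≈ 55.552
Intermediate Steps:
V = -161 (V = -9*15 - 26 = -135 - 26 = -161)
sqrt(3247 + V) = sqrt(3247 - 161) = sqrt(3086)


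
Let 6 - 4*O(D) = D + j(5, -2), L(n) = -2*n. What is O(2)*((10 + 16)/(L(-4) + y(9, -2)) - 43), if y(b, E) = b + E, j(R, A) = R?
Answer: 619/60 ≈ 10.317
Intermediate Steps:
O(D) = 1/4 - D/4 (O(D) = 3/2 - (D + 5)/4 = 3/2 - (5 + D)/4 = 3/2 + (-5/4 - D/4) = 1/4 - D/4)
y(b, E) = E + b
O(2)*((10 + 16)/(L(-4) + y(9, -2)) - 43) = (1/4 - 1/4*2)*((10 + 16)/(-2*(-4) + (-2 + 9)) - 43) = (1/4 - 1/2)*(26/(8 + 7) - 43) = -(26/15 - 43)/4 = -1/4*(-619/15) = 619/60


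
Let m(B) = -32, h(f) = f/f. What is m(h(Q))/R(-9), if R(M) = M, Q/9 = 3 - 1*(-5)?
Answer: 32/9 ≈ 3.5556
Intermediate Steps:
Q = 72 (Q = 9*(3 - 1*(-5)) = 9*(3 + 5) = 9*8 = 72)
h(f) = 1
m(h(Q))/R(-9) = -32/(-9) = -32*(-⅑) = 32/9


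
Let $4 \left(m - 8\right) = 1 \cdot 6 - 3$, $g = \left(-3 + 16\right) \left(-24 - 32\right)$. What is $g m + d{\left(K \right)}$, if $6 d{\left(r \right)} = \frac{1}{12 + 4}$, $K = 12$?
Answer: $- \frac{611519}{96} \approx -6370.0$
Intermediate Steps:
$g = -728$ ($g = 13 \left(-56\right) = -728$)
$d{\left(r \right)} = \frac{1}{96}$ ($d{\left(r \right)} = \frac{1}{6 \left(12 + 4\right)} = \frac{1}{6 \cdot 16} = \frac{1}{6} \cdot \frac{1}{16} = \frac{1}{96}$)
$m = \frac{35}{4}$ ($m = 8 + \frac{1 \cdot 6 - 3}{4} = 8 + \frac{6 - 3}{4} = 8 + \frac{1}{4} \cdot 3 = 8 + \frac{3}{4} = \frac{35}{4} \approx 8.75$)
$g m + d{\left(K \right)} = \left(-728\right) \frac{35}{4} + \frac{1}{96} = -6370 + \frac{1}{96} = - \frac{611519}{96}$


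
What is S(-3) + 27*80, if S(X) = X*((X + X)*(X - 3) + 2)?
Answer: 2046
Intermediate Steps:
S(X) = X*(2 + 2*X*(-3 + X)) (S(X) = X*((2*X)*(-3 + X) + 2) = X*(2*X*(-3 + X) + 2) = X*(2 + 2*X*(-3 + X)))
S(-3) + 27*80 = 2*(-3)*(1 + (-3)² - 3*(-3)) + 27*80 = 2*(-3)*(1 + 9 + 9) + 2160 = 2*(-3)*19 + 2160 = -114 + 2160 = 2046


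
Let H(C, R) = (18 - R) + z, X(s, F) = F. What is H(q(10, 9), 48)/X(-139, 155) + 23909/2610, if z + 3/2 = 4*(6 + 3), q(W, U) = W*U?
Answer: 371764/40455 ≈ 9.1896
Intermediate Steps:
q(W, U) = U*W
z = 69/2 (z = -3/2 + 4*(6 + 3) = -3/2 + 4*9 = -3/2 + 36 = 69/2 ≈ 34.500)
H(C, R) = 105/2 - R (H(C, R) = (18 - R) + 69/2 = 105/2 - R)
H(q(10, 9), 48)/X(-139, 155) + 23909/2610 = (105/2 - 1*48)/155 + 23909/2610 = (105/2 - 48)*(1/155) + 23909*(1/2610) = (9/2)*(1/155) + 23909/2610 = 9/310 + 23909/2610 = 371764/40455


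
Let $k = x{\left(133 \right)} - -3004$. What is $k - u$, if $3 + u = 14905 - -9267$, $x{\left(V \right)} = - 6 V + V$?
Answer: $-21830$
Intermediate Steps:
$x{\left(V \right)} = - 5 V$
$k = 2339$ ($k = \left(-5\right) 133 - -3004 = -665 + 3004 = 2339$)
$u = 24169$ ($u = -3 + \left(14905 - -9267\right) = -3 + \left(14905 + 9267\right) = -3 + 24172 = 24169$)
$k - u = 2339 - 24169 = -21830$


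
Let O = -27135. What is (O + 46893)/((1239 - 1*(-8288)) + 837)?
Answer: 9879/5182 ≈ 1.9064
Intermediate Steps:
(O + 46893)/((1239 - 1*(-8288)) + 837) = (-27135 + 46893)/((1239 - 1*(-8288)) + 837) = 19758/((1239 + 8288) + 837) = 19758/(9527 + 837) = 19758/10364 = 19758*(1/10364) = 9879/5182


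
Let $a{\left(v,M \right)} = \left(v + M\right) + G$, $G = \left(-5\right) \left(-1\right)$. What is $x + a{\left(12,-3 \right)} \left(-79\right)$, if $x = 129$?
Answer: $-977$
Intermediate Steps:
$G = 5$
$a{\left(v,M \right)} = 5 + M + v$ ($a{\left(v,M \right)} = \left(v + M\right) + 5 = \left(M + v\right) + 5 = 5 + M + v$)
$x + a{\left(12,-3 \right)} \left(-79\right) = 129 + \left(5 - 3 + 12\right) \left(-79\right) = 129 + 14 \left(-79\right) = 129 - 1106 = -977$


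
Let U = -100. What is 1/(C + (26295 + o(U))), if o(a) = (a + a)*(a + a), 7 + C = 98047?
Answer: 1/164335 ≈ 6.0851e-6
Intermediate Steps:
C = 98040 (C = -7 + 98047 = 98040)
o(a) = 4*a² (o(a) = (2*a)*(2*a) = 4*a²)
1/(C + (26295 + o(U))) = 1/(98040 + (26295 + 4*(-100)²)) = 1/(98040 + (26295 + 4*10000)) = 1/(98040 + (26295 + 40000)) = 1/(98040 + 66295) = 1/164335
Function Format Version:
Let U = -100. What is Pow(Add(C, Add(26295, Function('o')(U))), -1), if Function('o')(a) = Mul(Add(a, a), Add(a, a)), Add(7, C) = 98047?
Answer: Rational(1, 164335) ≈ 6.0851e-6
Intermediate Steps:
C = 98040 (C = Add(-7, 98047) = 98040)
Function('o')(a) = Mul(4, Pow(a, 2)) (Function('o')(a) = Mul(Mul(2, a), Mul(2, a)) = Mul(4, Pow(a, 2)))
Pow(Add(C, Add(26295, Function('o')(U))), -1) = Pow(Add(98040, Add(26295, Mul(4, Pow(-100, 2)))), -1) = Pow(Add(98040, Add(26295, Mul(4, 10000))), -1) = Pow(Add(98040, Add(26295, 40000)), -1) = Pow(Add(98040, 66295), -1) = Pow(164335, -1) = Rational(1, 164335)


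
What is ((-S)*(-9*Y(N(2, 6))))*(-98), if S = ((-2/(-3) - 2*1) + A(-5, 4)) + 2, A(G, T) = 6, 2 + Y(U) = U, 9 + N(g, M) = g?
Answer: 52920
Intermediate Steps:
N(g, M) = -9 + g
Y(U) = -2 + U
S = 20/3 (S = ((-2/(-3) - 2*1) + 6) + 2 = ((-2*(-⅓) - 2) + 6) + 2 = ((⅔ - 2) + 6) + 2 = (-4/3 + 6) + 2 = 14/3 + 2 = 20/3 ≈ 6.6667)
((-S)*(-9*Y(N(2, 6))))*(-98) = ((-1*20/3)*(-9*(-2 + (-9 + 2))))*(-98) = -(-60)*(-2 - 7)*(-98) = -(-60)*(-9)*(-98) = -20/3*81*(-98) = -540*(-98) = 52920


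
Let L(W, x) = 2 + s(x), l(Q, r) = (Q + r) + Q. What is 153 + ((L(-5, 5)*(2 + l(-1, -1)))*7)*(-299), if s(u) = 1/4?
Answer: 19449/4 ≈ 4862.3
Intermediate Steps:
s(u) = 1/4
l(Q, r) = r + 2*Q
L(W, x) = 9/4 (L(W, x) = 2 + 1/4 = 9/4)
153 + ((L(-5, 5)*(2 + l(-1, -1)))*7)*(-299) = 153 + ((9*(2 + (-1 + 2*(-1)))/4)*7)*(-299) = 153 + ((9*(2 + (-1 - 2))/4)*7)*(-299) = 153 + ((9*(2 - 3)/4)*7)*(-299) = 153 + (((9/4)*(-1))*7)*(-299) = 153 - 9/4*7*(-299) = 153 - 63/4*(-299) = 153 + 18837/4 = 19449/4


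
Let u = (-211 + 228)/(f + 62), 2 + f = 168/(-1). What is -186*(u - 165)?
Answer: 552947/18 ≈ 30719.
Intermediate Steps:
f = -170 (f = -2 + 168/(-1) = -2 + 168*(-1) = -2 - 168 = -170)
u = -17/108 (u = (-211 + 228)/(-170 + 62) = 17/(-108) = 17*(-1/108) = -17/108 ≈ -0.15741)
-186*(u - 165) = -186*(-17/108 - 165) = -186*(-17837/108) = 552947/18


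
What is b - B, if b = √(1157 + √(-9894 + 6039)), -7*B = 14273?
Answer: 2039 + √(1157 + I*√3855) ≈ 2073.0 + 0.91235*I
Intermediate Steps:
B = -2039 (B = -⅐*14273 = -2039)
b = √(1157 + I*√3855) (b = √(1157 + √(-3855)) = √(1157 + I*√3855) ≈ 34.027 + 0.9123*I)
b - B = √(1157 + I*√3855) - 1*(-2039) = √(1157 + I*√3855) + 2039 = 2039 + √(1157 + I*√3855)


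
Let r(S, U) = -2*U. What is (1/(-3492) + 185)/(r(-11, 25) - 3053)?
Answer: -646019/10835676 ≈ -0.059620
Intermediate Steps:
(1/(-3492) + 185)/(r(-11, 25) - 3053) = (1/(-3492) + 185)/(-2*25 - 3053) = (-1/3492 + 185)/(-50 - 3053) = (646019/3492)/(-3103) = (646019/3492)*(-1/3103) = -646019/10835676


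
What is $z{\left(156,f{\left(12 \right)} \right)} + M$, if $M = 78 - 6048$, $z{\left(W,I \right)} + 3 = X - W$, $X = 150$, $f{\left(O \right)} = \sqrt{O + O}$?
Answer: $-5979$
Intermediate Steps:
$f{\left(O \right)} = \sqrt{2} \sqrt{O}$ ($f{\left(O \right)} = \sqrt{2 O} = \sqrt{2} \sqrt{O}$)
$z{\left(W,I \right)} = 147 - W$ ($z{\left(W,I \right)} = -3 - \left(-150 + W\right) = 147 - W$)
$M = -5970$ ($M = 78 - 6048 = -5970$)
$z{\left(156,f{\left(12 \right)} \right)} + M = \left(147 - 156\right) - 5970 = -9 - 5970 = -5979$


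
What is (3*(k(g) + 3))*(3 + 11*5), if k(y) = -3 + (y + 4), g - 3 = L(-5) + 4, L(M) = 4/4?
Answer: 2088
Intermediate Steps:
L(M) = 1 (L(M) = 4*(¼) = 1)
g = 8 (g = 3 + (1 + 4) = 3 + 5 = 8)
k(y) = 1 + y (k(y) = -3 + (4 + y) = 1 + y)
(3*(k(g) + 3))*(3 + 11*5) = (3*((1 + 8) + 3))*(3 + 11*5) = (3*(9 + 3))*(3 + 55) = (3*12)*58 = 36*58 = 2088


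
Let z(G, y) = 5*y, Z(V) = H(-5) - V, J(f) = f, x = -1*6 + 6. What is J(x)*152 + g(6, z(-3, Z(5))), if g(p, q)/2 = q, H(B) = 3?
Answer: -20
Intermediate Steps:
x = 0 (x = -6 + 6 = 0)
Z(V) = 3 - V
g(p, q) = 2*q
J(x)*152 + g(6, z(-3, Z(5))) = 0*152 + 2*(5*(3 - 1*5)) = 0 + 2*(5*(3 - 5)) = 0 + 2*(5*(-2)) = 0 + 2*(-10) = 0 - 20 = -20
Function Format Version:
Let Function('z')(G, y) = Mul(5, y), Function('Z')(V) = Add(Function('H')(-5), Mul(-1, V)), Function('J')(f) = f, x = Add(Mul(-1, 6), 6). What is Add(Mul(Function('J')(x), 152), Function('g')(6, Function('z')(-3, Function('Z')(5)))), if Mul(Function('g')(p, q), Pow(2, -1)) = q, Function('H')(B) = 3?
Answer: -20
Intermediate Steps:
x = 0 (x = Add(-6, 6) = 0)
Function('Z')(V) = Add(3, Mul(-1, V))
Function('g')(p, q) = Mul(2, q)
Add(Mul(Function('J')(x), 152), Function('g')(6, Function('z')(-3, Function('Z')(5)))) = Add(Mul(0, 152), Mul(2, Mul(5, Add(3, Mul(-1, 5))))) = Add(0, Mul(2, Mul(5, Add(3, -5)))) = Add(0, Mul(2, Mul(5, -2))) = Add(0, Mul(2, -10)) = Add(0, -20) = -20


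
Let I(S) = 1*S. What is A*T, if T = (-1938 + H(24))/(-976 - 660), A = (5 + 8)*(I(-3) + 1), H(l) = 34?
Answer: -12376/409 ≈ -30.259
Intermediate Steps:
I(S) = S
A = -26 (A = (5 + 8)*(-3 + 1) = 13*(-2) = -26)
T = 476/409 (T = (-1938 + 34)/(-976 - 660) = -1904/(-1636) = -1904*(-1/1636) = 476/409 ≈ 1.1638)
A*T = -26*476/409 = -12376/409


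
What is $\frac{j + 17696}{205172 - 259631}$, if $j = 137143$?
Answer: $- \frac{51613}{18153} \approx -2.8432$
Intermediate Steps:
$\frac{j + 17696}{205172 - 259631} = \frac{137143 + 17696}{205172 - 259631} = \frac{154839}{-54459} = 154839 \left(- \frac{1}{54459}\right) = - \frac{51613}{18153}$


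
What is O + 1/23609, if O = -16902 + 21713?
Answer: 113582900/23609 ≈ 4811.0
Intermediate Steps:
O = 4811
O + 1/23609 = 4811 + 1/23609 = 113582900/23609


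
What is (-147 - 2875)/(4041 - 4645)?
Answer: 1511/302 ≈ 5.0033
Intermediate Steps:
(-147 - 2875)/(4041 - 4645) = -3022/(-604) = -3022*(-1/604) = 1511/302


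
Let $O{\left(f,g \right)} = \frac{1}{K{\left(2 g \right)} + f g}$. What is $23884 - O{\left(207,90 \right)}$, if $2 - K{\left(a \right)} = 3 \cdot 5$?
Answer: $\frac{444648427}{18617} \approx 23884.0$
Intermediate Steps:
$K{\left(a \right)} = -13$ ($K{\left(a \right)} = 2 - 3 \cdot 5 = 2 - 15 = -13$)
$O{\left(f,g \right)} = \frac{1}{-13 + f g}$
$23884 - O{\left(207,90 \right)} = 23884 - \frac{1}{-13 + 207 \cdot 90} = 23884 - \frac{1}{-13 + 18630} = 23884 - \frac{1}{18617} = \frac{444648427}{18617}$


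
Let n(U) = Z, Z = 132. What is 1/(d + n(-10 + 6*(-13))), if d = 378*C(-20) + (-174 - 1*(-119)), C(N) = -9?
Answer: -1/3325 ≈ -0.00030075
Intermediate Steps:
n(U) = 132
d = -3457 (d = 378*(-9) + (-174 - 1*(-119)) = -3402 + (-174 + 119) = -3402 - 55 = -3457)
1/(d + n(-10 + 6*(-13))) = 1/(-3457 + 132) = 1/(-3325) = -1/3325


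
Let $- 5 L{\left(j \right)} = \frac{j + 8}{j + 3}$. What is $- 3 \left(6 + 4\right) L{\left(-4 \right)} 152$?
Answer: $-3648$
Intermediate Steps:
$L{\left(j \right)} = - \frac{8 + j}{5 \left(3 + j\right)}$ ($L{\left(j \right)} = - \frac{\left(j + 8\right) \frac{1}{j + 3}}{5} = - \frac{\left(8 + j\right) \frac{1}{3 + j}}{5} = - \frac{\frac{1}{3 + j} \left(8 + j\right)}{5} = - \frac{8 + j}{5 \left(3 + j\right)}$)
$- 3 \left(6 + 4\right) L{\left(-4 \right)} 152 = - 3 \left(6 + 4\right) \frac{-8 - -4}{5 \left(3 - 4\right)} 152 = \left(-3\right) 10 \frac{-8 + 4}{5 \left(-1\right)} 152 = - 30 \cdot \frac{1}{5} \left(-1\right) \left(-4\right) 152 = \left(-30\right) \frac{4}{5} \cdot 152 = \left(-24\right) 152 = -3648$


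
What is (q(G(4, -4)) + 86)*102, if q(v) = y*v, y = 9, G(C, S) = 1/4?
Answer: 18003/2 ≈ 9001.5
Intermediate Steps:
G(C, S) = 1/4
q(v) = 9*v
(q(G(4, -4)) + 86)*102 = (9*(1/4) + 86)*102 = (9/4 + 86)*102 = (353/4)*102 = 18003/2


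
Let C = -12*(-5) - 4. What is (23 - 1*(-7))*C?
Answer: 1680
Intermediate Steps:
C = 56 (C = -2*(-30) - 4 = 60 - 4 = 56)
(23 - 1*(-7))*C = (23 - 1*(-7))*56 = (23 + 7)*56 = 30*56 = 1680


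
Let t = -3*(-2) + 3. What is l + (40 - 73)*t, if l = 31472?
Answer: 31175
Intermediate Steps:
t = 9 (t = 6 + 3 = 9)
l + (40 - 73)*t = 31472 + (40 - 73)*9 = 31472 - 33*9 = 31472 - 297 = 31175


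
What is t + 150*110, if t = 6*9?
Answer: 16554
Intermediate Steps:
t = 54
t + 150*110 = 54 + 150*110 = 54 + 16500 = 16554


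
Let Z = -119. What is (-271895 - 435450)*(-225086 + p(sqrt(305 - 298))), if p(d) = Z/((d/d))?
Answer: 159297630725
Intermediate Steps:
p(d) = -119 (p(d) = -119/(d/d) = -119/1 = -119*1 = -119)
(-271895 - 435450)*(-225086 + p(sqrt(305 - 298))) = (-271895 - 435450)*(-225086 - 119) = -707345*(-225205) = 159297630725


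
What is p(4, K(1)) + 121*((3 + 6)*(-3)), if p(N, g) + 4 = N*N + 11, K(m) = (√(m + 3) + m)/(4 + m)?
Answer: -3244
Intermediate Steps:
K(m) = (m + √(3 + m))/(4 + m) (K(m) = (√(3 + m) + m)/(4 + m) = (m + √(3 + m))/(4 + m))
p(N, g) = 7 + N² (p(N, g) = -4 + (N*N + 11) = -4 + (N² + 11) = -4 + (11 + N²) = 7 + N²)
p(4, K(1)) + 121*((3 + 6)*(-3)) = (7 + 4²) + 121*((3 + 6)*(-3)) = (7 + 16) + 121*(9*(-3)) = 23 + 121*(-27) = 23 - 3267 = -3244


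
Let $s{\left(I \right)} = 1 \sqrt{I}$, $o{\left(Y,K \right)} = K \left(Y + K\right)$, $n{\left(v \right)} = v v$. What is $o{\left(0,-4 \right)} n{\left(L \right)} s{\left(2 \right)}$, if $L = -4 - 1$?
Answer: $400 \sqrt{2} \approx 565.69$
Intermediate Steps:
$L = -5$ ($L = -4 - 1 = -5$)
$n{\left(v \right)} = v^{2}$
$o{\left(Y,K \right)} = K \left(K + Y\right)$
$s{\left(I \right)} = \sqrt{I}$
$o{\left(0,-4 \right)} n{\left(L \right)} s{\left(2 \right)} = - 4 \left(-4 + 0\right) \left(-5\right)^{2} \sqrt{2} = \left(-4\right) \left(-4\right) 25 \sqrt{2} = 16 \cdot 25 \sqrt{2} = 400 \sqrt{2}$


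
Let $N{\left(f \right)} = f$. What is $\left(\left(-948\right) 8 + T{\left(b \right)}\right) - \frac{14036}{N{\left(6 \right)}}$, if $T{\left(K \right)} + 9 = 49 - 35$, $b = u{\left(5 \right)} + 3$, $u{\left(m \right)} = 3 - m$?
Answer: $- \frac{29755}{3} \approx -9918.3$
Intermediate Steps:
$b = 1$ ($b = \left(3 - 5\right) + 3 = -2 + 3 = 1$)
$T{\left(K \right)} = 5$ ($T{\left(K \right)} = -9 + \left(49 - 35\right) = -9 + 14 = 5$)
$\left(\left(-948\right) 8 + T{\left(b \right)}\right) - \frac{14036}{N{\left(6 \right)}} = \left(\left(-948\right) 8 + 5\right) - \frac{14036}{6} = \left(-7584 + 5\right) - \frac{7018}{3} = -7579 - \frac{7018}{3} = - \frac{29755}{3}$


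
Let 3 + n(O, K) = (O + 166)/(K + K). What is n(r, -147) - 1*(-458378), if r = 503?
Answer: 44920527/98 ≈ 4.5837e+5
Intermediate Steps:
n(O, K) = -3 + (166 + O)/(2*K) (n(O, K) = -3 + (O + 166)/(K + K) = -3 + (166 + O)/((2*K)) = -3 + (166 + O)*(1/(2*K)) = -3 + (166 + O)/(2*K))
n(r, -147) - 1*(-458378) = (1/2)*(166 + 503 - 6*(-147))/(-147) - 1*(-458378) = (1/2)*(-1/147)*(166 + 503 + 882) + 458378 = (1/2)*(-1/147)*1551 + 458378 = -517/98 + 458378 = 44920527/98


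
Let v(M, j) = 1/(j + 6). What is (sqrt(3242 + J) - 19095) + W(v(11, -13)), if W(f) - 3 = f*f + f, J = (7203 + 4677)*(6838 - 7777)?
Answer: -935514/49 + I*sqrt(11152078) ≈ -19092.0 + 3339.5*I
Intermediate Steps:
J = -11155320 (J = 11880*(-939) = -11155320)
v(M, j) = 1/(6 + j)
W(f) = 3 + f + f**2 (W(f) = 3 + (f*f + f) = 3 + (f**2 + f) = 3 + (f + f**2) = 3 + f + f**2)
(sqrt(3242 + J) - 19095) + W(v(11, -13)) = (sqrt(3242 - 11155320) - 19095) + (3 + 1/(6 - 13) + (1/(6 - 13))**2) = (sqrt(-11152078) - 19095) + (3 + 1/(-7) + (1/(-7))**2) = (I*sqrt(11152078) - 19095) + (3 - 1/7 + (-1/7)**2) = (-19095 + I*sqrt(11152078)) + (3 - 1/7 + 1/49) = (-19095 + I*sqrt(11152078)) + 141/49 = -935514/49 + I*sqrt(11152078)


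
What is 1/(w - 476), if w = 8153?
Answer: 1/7677 ≈ 0.00013026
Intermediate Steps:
1/(w - 476) = 1/(8153 - 476) = 1/7677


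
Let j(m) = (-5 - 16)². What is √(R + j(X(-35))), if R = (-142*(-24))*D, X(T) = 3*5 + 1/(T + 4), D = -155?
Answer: I*√527799 ≈ 726.5*I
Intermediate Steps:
X(T) = 15 + 1/(4 + T)
j(m) = 441 (j(m) = (-21)² = 441)
R = -528240 (R = -142*(-24)*(-155) = 3408*(-155) = -528240)
√(R + j(X(-35))) = √(-528240 + 441) = √(-527799) = I*√527799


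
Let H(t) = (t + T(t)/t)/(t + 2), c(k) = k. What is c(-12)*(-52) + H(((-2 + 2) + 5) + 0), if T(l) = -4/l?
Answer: 109321/175 ≈ 624.69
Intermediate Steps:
H(t) = (t - 4/t²)/(2 + t) (H(t) = (t + (-4/t)/t)/(t + 2) = (t - 4/t²)/(2 + t))
c(-12)*(-52) + H(((-2 + 2) + 5) + 0) = -12*(-52) + (-4 + (((-2 + 2) + 5) + 0)³)/((((-2 + 2) + 5) + 0)²*(2 + (((-2 + 2) + 5) + 0))) = 624 + (-4 + ((0 + 5) + 0)³)/(((0 + 5) + 0)²*(2 + ((0 + 5) + 0))) = 624 + (-4 + (5 + 0)³)/((5 + 0)²*(2 + (5 + 0))) = 624 + (-4 + 5³)/(5²*(2 + 5)) = 624 + (1/25)*(-4 + 125)/7 = 624 + (1/25)*(⅐)*121 = 624 + 121/175 = 109321/175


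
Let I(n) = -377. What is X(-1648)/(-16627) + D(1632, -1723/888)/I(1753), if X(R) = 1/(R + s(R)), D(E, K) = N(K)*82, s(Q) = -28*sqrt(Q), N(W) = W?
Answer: 54934260595/130166265216 - 7*I*sqrt(103)/4164996992 ≈ 0.42203 - 1.7057e-8*I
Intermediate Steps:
D(E, K) = 82*K (D(E, K) = K*82 = 82*K)
X(R) = 1/(R - 28*sqrt(R))
X(-1648)/(-16627) + D(1632, -1723/888)/I(1753) = 1/(-1648 - 112*I*sqrt(103)*(-16627)) + (82*(-1723/888))/(-377) = -1/16627/(-1648 - 112*I*sqrt(103)) + (82*(-1723*1/888))*(-1/377) = -1/16627/(-1648 - 112*I*sqrt(103)) + (82*(-1723/888))*(-1/377) = -1/(16627*(-1648 - 112*I*sqrt(103))) - 70643/444*(-1/377) = -1/(16627*(-1648 - 112*I*sqrt(103))) + 70643/167388 = 70643/167388 - 1/(16627*(-1648 - 112*I*sqrt(103)))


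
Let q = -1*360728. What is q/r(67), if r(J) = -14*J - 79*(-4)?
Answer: 180364/311 ≈ 579.95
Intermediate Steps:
r(J) = 316 - 14*J (r(J) = -14*J + 316 = 316 - 14*J)
q = -360728
q/r(67) = -360728/(316 - 14*67) = -360728/(316 - 938) = -360728/(-622) = -360728*(-1/622) = 180364/311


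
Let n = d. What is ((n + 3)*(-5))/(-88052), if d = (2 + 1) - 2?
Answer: 5/22013 ≈ 0.00022714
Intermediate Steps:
d = 1 (d = 3 - 2 = 1)
n = 1
((n + 3)*(-5))/(-88052) = ((1 + 3)*(-5))/(-88052) = (4*(-5))*(-1/88052) = -20*(-1/88052) = 5/22013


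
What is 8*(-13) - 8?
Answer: -112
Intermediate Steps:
8*(-13) - 8 = -104 - 8 = -112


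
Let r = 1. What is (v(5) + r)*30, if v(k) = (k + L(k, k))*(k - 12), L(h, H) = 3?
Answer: -1650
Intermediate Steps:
v(k) = (-12 + k)*(3 + k) (v(k) = (k + 3)*(k - 12) = (3 + k)*(-12 + k) = (-12 + k)*(3 + k))
(v(5) + r)*30 = ((-36 + 5² - 9*5) + 1)*30 = ((-36 + 25 - 45) + 1)*30 = (-56 + 1)*30 = -55*30 = -1650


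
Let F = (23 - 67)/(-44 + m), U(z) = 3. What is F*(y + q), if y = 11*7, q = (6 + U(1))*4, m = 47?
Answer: -4972/3 ≈ -1657.3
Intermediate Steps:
q = 36 (q = (6 + 3)*4 = 9*4 = 36)
y = 77
F = -44/3 (F = (23 - 67)/(-44 + 47) = -44/3 ≈ -14.667)
F*(y + q) = -44*(77 + 36)/3 = -44/3*113 = -4972/3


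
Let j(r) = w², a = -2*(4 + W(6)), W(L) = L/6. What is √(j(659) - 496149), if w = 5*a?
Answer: 13*I*√2921 ≈ 702.6*I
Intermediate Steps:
W(L) = L/6 (W(L) = L*(⅙) = L/6)
a = -10 (a = -2*(4 + (⅙)*6) = -2*(4 + 1) = -2*5 = -10)
w = -50 (w = 5*(-10) = -50)
j(r) = 2500 (j(r) = (-50)² = 2500)
√(j(659) - 496149) = √(2500 - 496149) = √(-493649) = 13*I*√2921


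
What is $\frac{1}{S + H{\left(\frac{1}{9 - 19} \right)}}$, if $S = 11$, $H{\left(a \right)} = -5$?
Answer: $\frac{1}{6} \approx 0.16667$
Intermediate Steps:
$\frac{1}{S + H{\left(\frac{1}{9 - 19} \right)}} = \frac{1}{11 - 5} = \frac{1}{6}$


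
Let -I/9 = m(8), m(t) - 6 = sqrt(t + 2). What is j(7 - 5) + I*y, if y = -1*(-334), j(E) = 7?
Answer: -18029 - 3006*sqrt(10) ≈ -27535.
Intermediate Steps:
y = 334
m(t) = 6 + sqrt(2 + t) (m(t) = 6 + sqrt(t + 2) = 6 + sqrt(2 + t))
I = -54 - 9*sqrt(10) (I = -9*(6 + sqrt(2 + 8)) = -9*(6 + sqrt(10)) = -54 - 9*sqrt(10) ≈ -82.460)
j(7 - 5) + I*y = 7 + (-54 - 9*sqrt(10))*334 = 7 + (-18036 - 3006*sqrt(10)) = -18029 - 3006*sqrt(10)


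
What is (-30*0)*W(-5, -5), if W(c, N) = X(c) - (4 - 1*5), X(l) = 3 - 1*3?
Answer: 0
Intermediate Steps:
X(l) = 0 (X(l) = 3 - 3 = 0)
W(c, N) = 1 (W(c, N) = 0 - (4 - 1*5) = 0 - (4 - 5) = 0 - 1*(-1) = 0 + 1 = 1)
(-30*0)*W(-5, -5) = -30*0*1 = 0*1 = 0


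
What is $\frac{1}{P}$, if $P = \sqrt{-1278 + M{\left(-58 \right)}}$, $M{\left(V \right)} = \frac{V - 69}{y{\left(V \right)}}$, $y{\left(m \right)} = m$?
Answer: $- \frac{i \sqrt{4466}}{2387} \approx - 0.027997 i$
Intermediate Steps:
$M{\left(V \right)} = \frac{-69 + V}{V}$ ($M{\left(V \right)} = \frac{V - 69}{V} = \frac{-69 + V}{V}$)
$P = \frac{31 i \sqrt{4466}}{58}$ ($P = \sqrt{-1278 + \frac{-69 - 58}{-58}} = \sqrt{-1278 - - \frac{127}{58}} = \sqrt{-1278 + \frac{127}{58}} = \sqrt{- \frac{73997}{58}} = \frac{31 i \sqrt{4466}}{58} \approx 35.719 i$)
$\frac{1}{P} = \frac{1}{\frac{31}{58} i \sqrt{4466}} = - \frac{i \sqrt{4466}}{2387}$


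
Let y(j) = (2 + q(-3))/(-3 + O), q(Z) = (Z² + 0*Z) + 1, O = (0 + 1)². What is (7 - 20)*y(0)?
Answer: 78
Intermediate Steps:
O = 1 (O = 1² = 1)
q(Z) = 1 + Z² (q(Z) = (Z² + 0) + 1 = Z² + 1 = 1 + Z²)
y(j) = -6 (y(j) = (2 + (1 + (-3)²))/(-3 + 1) = (2 + (1 + 9))/(-2) = (2 + 10)*(-½) = 12*(-½) = -6)
(7 - 20)*y(0) = (7 - 20)*(-6) = -13*(-6) = 78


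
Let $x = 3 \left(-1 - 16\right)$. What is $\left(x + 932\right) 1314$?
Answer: $1157634$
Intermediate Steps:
$x = -51$ ($x = 3 \left(-17\right) = -51$)
$\left(x + 932\right) 1314 = \left(-51 + 932\right) 1314 = 881 \cdot 1314 = 1157634$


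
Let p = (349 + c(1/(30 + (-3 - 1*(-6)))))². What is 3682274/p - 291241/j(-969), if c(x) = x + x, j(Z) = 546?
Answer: -36454541678245/72447299106 ≈ -503.19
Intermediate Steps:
c(x) = 2*x
p = 132687361/1089 (p = (349 + 2/(30 + (-3 - 1*(-6))))² = (349 + 2/(30 + (-3 + 6)))² = (349 + 2/(30 + 3))² = (349 + 2/33)² = (11519/33)² = 132687361/1089 ≈ 1.2184e+5)
3682274/p - 291241/j(-969) = 3682274/(132687361/1089) - 291241/546 = 3682274*(1089/132687361) - 291241*1/546 = 4009996386/132687361 - 291241/546 = -36454541678245/72447299106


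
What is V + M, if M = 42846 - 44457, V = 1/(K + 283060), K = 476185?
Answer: -1223143694/759245 ≈ -1611.0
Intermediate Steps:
V = 1/759245 (V = 1/(476185 + 283060) = 1/759245 ≈ 1.3171e-6)
M = -1611
V + M = 1/759245 - 1611 = -1223143694/759245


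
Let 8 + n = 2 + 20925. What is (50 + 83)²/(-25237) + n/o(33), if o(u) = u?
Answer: 175783022/277607 ≈ 633.21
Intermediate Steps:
n = 20919 (n = -8 + (2 + 20925) = -8 + 20927 = 20919)
(50 + 83)²/(-25237) + n/o(33) = (50 + 83)²/(-25237) + 20919/33 = 133²*(-1/25237) + 20919*(1/33) = 17689*(-1/25237) + 6973/11 = -17689/25237 + 6973/11 = 175783022/277607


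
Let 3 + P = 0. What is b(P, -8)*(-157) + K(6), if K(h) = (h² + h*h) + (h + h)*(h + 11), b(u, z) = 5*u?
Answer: 2631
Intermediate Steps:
P = -3 (P = -3 + 0 = -3)
K(h) = 2*h² + 2*h*(11 + h) (K(h) = (h² + h²) + (2*h)*(11 + h) = 2*h² + 2*h*(11 + h))
b(P, -8)*(-157) + K(6) = (5*(-3))*(-157) + 2*6*(11 + 2*6) = -15*(-157) + 2*6*(11 + 12) = 2355 + 2*6*23 = 2355 + 276 = 2631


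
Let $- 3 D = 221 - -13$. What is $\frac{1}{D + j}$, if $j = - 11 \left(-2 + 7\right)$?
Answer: $- \frac{1}{133} \approx -0.0075188$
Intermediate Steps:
$j = -55$ ($j = \left(-11\right) 5 = -55$)
$D = -78$ ($D = - \frac{221 - -13}{3} = - \frac{221 + 13}{3} = \left(- \frac{1}{3}\right) 234 = -78$)
$\frac{1}{D + j} = \frac{1}{-78 - 55} = \frac{1}{-133} = - \frac{1}{133}$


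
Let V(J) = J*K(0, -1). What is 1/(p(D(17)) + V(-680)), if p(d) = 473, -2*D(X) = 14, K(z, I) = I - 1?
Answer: 1/1833 ≈ 0.00054555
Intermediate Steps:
K(z, I) = -1 + I
D(X) = -7 (D(X) = -½*14 = -7)
V(J) = -2*J (V(J) = J*(-1 - 1) = J*(-2) = -2*J)
1/(p(D(17)) + V(-680)) = 1/(473 - 2*(-680)) = 1/(473 + 1360) = 1/1833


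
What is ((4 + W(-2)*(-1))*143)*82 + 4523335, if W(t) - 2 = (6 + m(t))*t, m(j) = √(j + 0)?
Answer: 4687499 + 23452*I*√2 ≈ 4.6875e+6 + 33166.0*I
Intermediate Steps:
m(j) = √j
W(t) = 2 + t*(6 + √t) (W(t) = 2 + (6 + √t)*t = 2 + t*(6 + √t))
((4 + W(-2)*(-1))*143)*82 + 4523335 = ((4 + (2 + (-2)^(3/2) + 6*(-2))*(-1))*143)*82 + 4523335 = ((4 + (2 - 2*I*√2 - 12)*(-1))*143)*82 + 4523335 = ((4 + (-10 - 2*I*√2)*(-1))*143)*82 + 4523335 = ((4 + (10 + 2*I*√2))*143)*82 + 4523335 = ((14 + 2*I*√2)*143)*82 + 4523335 = (2002 + 286*I*√2)*82 + 4523335 = (164164 + 23452*I*√2) + 4523335 = 4687499 + 23452*I*√2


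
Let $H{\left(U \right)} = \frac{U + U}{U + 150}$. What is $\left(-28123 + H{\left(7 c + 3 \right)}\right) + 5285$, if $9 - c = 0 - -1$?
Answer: $- \frac{4773024}{209} \approx -22837.0$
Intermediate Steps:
$c = 8$ ($c = 9 - \left(0 - -1\right) = 9 - \left(0 + 1\right) = 9 - 1 = 8$)
$H{\left(U \right)} = \frac{2 U}{150 + U}$
$\left(-28123 + H{\left(7 c + 3 \right)}\right) + 5285 = \left(-28123 + \frac{2 \left(7 \cdot 8 + 3\right)}{150 + \left(7 \cdot 8 + 3\right)}\right) + 5285 = \left(-28123 + \frac{2 \left(56 + 3\right)}{150 + \left(56 + 3\right)}\right) + 5285 = \left(-28123 + 2 \cdot 59 \frac{1}{150 + 59}\right) + 5285 = \left(-28123 + 2 \cdot 59 \cdot \frac{1}{209}\right) + 5285 = \left(-28123 + \frac{118}{209}\right) + 5285 = - \frac{5877589}{209} + 5285 = - \frac{4773024}{209}$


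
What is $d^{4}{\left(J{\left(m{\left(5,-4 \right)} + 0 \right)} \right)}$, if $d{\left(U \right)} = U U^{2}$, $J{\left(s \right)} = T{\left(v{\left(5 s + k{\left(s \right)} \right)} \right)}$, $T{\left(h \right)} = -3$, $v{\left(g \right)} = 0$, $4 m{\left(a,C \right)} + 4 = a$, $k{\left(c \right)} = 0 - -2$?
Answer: $531441$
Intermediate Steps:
$k{\left(c \right)} = 2$ ($k{\left(c \right)} = 0 + 2 = 2$)
$m{\left(a,C \right)} = -1 + \frac{a}{4}$
$J{\left(s \right)} = -3$
$d{\left(U \right)} = U^{3}$
$d^{4}{\left(J{\left(m{\left(5,-4 \right)} + 0 \right)} \right)} = \left(\left(-3\right)^{3}\right)^{4} = \left(-27\right)^{4} = 531441$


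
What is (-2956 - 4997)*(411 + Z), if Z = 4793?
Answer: -41387412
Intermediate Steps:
(-2956 - 4997)*(411 + Z) = (-2956 - 4997)*(411 + 4793) = -7953*5204 = -41387412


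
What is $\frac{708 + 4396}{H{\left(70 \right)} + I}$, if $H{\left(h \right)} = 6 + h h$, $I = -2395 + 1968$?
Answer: $\frac{5104}{4479} \approx 1.1395$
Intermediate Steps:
$I = -427$
$H{\left(h \right)} = 6 + h^{2}$
$\frac{708 + 4396}{H{\left(70 \right)} + I} = \frac{708 + 4396}{\left(6 + 70^{2}\right) - 427} = \frac{5104}{\left(6 + 4900\right) - 427} = \frac{5104}{4906 - 427} = \frac{5104}{4479}$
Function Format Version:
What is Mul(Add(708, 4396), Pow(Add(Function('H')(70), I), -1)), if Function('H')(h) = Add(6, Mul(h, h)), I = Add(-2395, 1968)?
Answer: Rational(5104, 4479) ≈ 1.1395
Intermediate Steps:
I = -427
Function('H')(h) = Add(6, Pow(h, 2))
Mul(Add(708, 4396), Pow(Add(Function('H')(70), I), -1)) = Mul(Add(708, 4396), Pow(Add(Add(6, Pow(70, 2)), -427), -1)) = Mul(5104, Pow(Add(Add(6, 4900), -427), -1)) = Mul(5104, Pow(Add(4906, -427), -1)) = Mul(5104, Pow(4479, -1)) = Mul(5104, Rational(1, 4479)) = Rational(5104, 4479)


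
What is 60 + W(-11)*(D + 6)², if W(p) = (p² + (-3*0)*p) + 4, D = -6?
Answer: 60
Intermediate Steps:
W(p) = 4 + p² (W(p) = (p² + 0*p) + 4 = (p² + 0) + 4 = p² + 4 = 4 + p²)
60 + W(-11)*(D + 6)² = 60 + (4 + (-11)²)*(-6 + 6)² = 60 + (4 + 121)*0² = 60 + 125*0 = 60 + 0 = 60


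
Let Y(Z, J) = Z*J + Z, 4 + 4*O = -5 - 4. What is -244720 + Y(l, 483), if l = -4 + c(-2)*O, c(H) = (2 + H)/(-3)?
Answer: -246656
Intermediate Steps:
c(H) = -⅔ - H/3 (c(H) = (2 + H)*(-⅓) = -⅔ - H/3)
O = -13/4 (O = -1 + (-5 - 4)/4 = -1 + (¼)*(-9) = -1 - 9/4 = -13/4 ≈ -3.2500)
l = -4 (l = -4 + (-⅔ - ⅓*(-2))*(-13/4) = -4 + (-⅔ + ⅔)*(-13/4) = -4 + 0*(-13/4) = -4 + 0 = -4)
Y(Z, J) = Z + J*Z (Y(Z, J) = J*Z + Z = Z + J*Z)
-244720 + Y(l, 483) = -244720 - 4*(1 + 483) = -244720 - 4*484 = -244720 - 1936 = -246656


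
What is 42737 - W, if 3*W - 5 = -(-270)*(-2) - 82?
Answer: 128828/3 ≈ 42943.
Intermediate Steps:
W = -617/3 (W = 5/3 + (-(-270)*(-2) - 82)/3 = 5/3 + (-45*12 - 82)/3 = 5/3 + (-540 - 82)/3 = 5/3 + (⅓)*(-622) = 5/3 - 622/3 = -617/3 ≈ -205.67)
42737 - W = 42737 - 1*(-617/3) = 42737 + 617/3 = 128828/3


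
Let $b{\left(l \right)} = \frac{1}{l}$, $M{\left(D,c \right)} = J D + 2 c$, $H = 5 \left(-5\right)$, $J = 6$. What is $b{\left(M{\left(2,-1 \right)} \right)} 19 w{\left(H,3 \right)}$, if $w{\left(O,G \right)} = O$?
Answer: $- \frac{95}{2} \approx -47.5$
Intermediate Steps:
$H = -25$
$M{\left(D,c \right)} = 2 c + 6 D$ ($M{\left(D,c \right)} = 6 D + 2 c = 2 c + 6 D$)
$b{\left(M{\left(2,-1 \right)} \right)} 19 w{\left(H,3 \right)} = \frac{1}{2 \left(-1\right) + 6 \cdot 2} \cdot 19 \left(-25\right) = \frac{1}{-2 + 12} \cdot 19 \left(-25\right) = \frac{1}{10} \cdot 19 \left(-25\right) = \frac{19}{10} \left(-25\right) = - \frac{95}{2}$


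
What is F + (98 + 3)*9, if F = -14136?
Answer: -13227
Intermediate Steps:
F + (98 + 3)*9 = -14136 + (98 + 3)*9 = -14136 + 101*9 = -14136 + 909 = -13227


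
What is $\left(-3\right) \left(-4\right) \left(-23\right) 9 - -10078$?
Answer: $7594$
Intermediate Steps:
$\left(-3\right) \left(-4\right) \left(-23\right) 9 - -10078 = 12 \left(-23\right) 9 + 10078 = \left(-276\right) 9 + 10078 = -2484 + 10078 = 7594$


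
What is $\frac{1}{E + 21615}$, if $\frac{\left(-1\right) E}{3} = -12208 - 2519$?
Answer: $\frac{1}{65796} \approx 1.5198 \cdot 10^{-5}$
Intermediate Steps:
$E = 44181$ ($E = - 3 \left(-12208 - 2519\right) = \left(-3\right) \left(-14727\right) = 44181$)
$\frac{1}{E + 21615} = \frac{1}{44181 + 21615} = \frac{1}{65796}$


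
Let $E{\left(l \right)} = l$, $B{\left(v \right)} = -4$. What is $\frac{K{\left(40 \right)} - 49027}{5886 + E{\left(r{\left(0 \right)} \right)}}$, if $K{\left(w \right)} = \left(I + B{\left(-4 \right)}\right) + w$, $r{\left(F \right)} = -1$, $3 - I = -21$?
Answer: $- \frac{48967}{5885} \approx -8.3206$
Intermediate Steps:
$I = 24$ ($I = 3 - -21 = 3 + 21 = 24$)
$K{\left(w \right)} = 20 + w$ ($K{\left(w \right)} = \left(24 - 4\right) + w = 20 + w$)
$\frac{K{\left(40 \right)} - 49027}{5886 + E{\left(r{\left(0 \right)} \right)}} = \frac{\left(20 + 40\right) - 49027}{5886 - 1} = \frac{60 - 49027}{5885} = \left(-48967\right) \frac{1}{5885} = - \frac{48967}{5885}$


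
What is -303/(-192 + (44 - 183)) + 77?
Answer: 25790/331 ≈ 77.915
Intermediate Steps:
-303/(-192 + (44 - 183)) + 77 = -303/(-192 - 139) + 77 = -303/(-331) + 77 = -303*(-1/331) + 77 = 303/331 + 77 = 25790/331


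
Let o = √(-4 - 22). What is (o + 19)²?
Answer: (19 + I*√26)² ≈ 335.0 + 193.76*I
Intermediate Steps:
o = I*√26 (o = √(-26) = I*√26 ≈ 5.099*I)
(o + 19)² = (I*√26 + 19)² = (19 + I*√26)²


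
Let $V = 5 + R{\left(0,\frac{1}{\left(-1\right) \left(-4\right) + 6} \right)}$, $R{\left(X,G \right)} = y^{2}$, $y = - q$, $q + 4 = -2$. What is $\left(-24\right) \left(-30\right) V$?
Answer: $29520$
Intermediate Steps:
$q = -6$ ($q = -4 - 2 = -6$)
$y = 6$ ($y = \left(-1\right) \left(-6\right) = 6$)
$R{\left(X,G \right)} = 36$ ($R{\left(X,G \right)} = 6^{2} = 36$)
$V = 41$ ($V = 5 + 36 = 41$)
$\left(-24\right) \left(-30\right) V = \left(-24\right) \left(-30\right) 41 = 720 \cdot 41 = 29520$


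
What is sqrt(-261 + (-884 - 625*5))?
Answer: I*sqrt(4270) ≈ 65.345*I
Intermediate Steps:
sqrt(-261 + (-884 - 625*5)) = sqrt(-261 + (-884 - 3125)) = sqrt(-261 - 4009) = sqrt(-4270) = I*sqrt(4270)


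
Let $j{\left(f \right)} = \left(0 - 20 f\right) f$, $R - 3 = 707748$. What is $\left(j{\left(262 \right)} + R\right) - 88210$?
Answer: $-753339$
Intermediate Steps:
$R = 707751$ ($R = 3 + 707748 = 707751$)
$j{\left(f \right)} = - 20 f^{2}$ ($j{\left(f \right)} = - 20 f f = - 20 f^{2}$)
$\left(j{\left(262 \right)} + R\right) - 88210 = \left(- 20 \cdot 262^{2} + 707751\right) - 88210 = \left(\left(-20\right) 68644 + 707751\right) - 88210 = \left(-1372880 + 707751\right) - 88210 = -665129 - 88210 = -753339$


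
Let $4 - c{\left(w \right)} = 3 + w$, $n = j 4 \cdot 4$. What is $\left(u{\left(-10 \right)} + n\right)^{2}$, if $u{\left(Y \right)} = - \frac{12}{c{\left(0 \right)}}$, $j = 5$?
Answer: $4624$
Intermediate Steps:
$n = 80$ ($n = 5 \cdot 4 \cdot 4 = 20 \cdot 4 = 80$)
$c{\left(w \right)} = 1 - w$ ($c{\left(w \right)} = 4 - \left(3 + w\right) = 1 - w$)
$u{\left(Y \right)} = -12$ ($u{\left(Y \right)} = - \frac{12}{1 - 0} = - \frac{12}{1 + 0} = - \frac{12}{1} = \left(-12\right) 1 = -12$)
$\left(u{\left(-10 \right)} + n\right)^{2} = \left(-12 + 80\right)^{2} = 68^{2} = 4624$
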